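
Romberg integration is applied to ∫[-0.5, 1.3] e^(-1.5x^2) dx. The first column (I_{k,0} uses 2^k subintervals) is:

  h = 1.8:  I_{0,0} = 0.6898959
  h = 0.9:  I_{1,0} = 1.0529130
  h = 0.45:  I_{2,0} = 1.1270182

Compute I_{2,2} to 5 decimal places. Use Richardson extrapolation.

Richardson extrapolation on the trapezoidal column (denominator 4−1=3):
I_{1,1} = (4·1.0529130 − 0.6898959) / 3 = 1.1739187
I_{2,1} = (4·1.1270182 − 1.0529130) / 3 = 1.1517199
I_{2,2} = 1.1517199 + (1.1517199 − 1.1739187)/15 = 1.1502400

1.15024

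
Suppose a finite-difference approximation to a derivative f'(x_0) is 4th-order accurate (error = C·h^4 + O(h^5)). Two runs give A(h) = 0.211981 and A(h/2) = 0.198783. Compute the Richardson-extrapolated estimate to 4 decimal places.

0.1979

The leading error scales as h^4; refining by a factor of 2 reduces it by 2^4 = 16.
Extrapolated value = (16·A(h/2) − A(h)) / (16 − 1)
= (16·0.198783 − 0.211981) / 15
= 2.968547 / 15 = 0.197903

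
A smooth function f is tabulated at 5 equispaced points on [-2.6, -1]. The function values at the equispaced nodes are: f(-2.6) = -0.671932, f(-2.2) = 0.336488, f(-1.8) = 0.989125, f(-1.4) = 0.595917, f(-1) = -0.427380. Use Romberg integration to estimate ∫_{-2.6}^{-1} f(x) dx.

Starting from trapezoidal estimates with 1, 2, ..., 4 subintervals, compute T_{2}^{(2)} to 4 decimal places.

T_{0}^{(0)} (trapezoid, 1 panel, h=1.6000): -0.879450
T_{1}^{(0)} (trapezoid, 2 panels, h=0.8000): 0.351575
T_{2}^{(0)} (trapezoid, 4 panels, h=0.4000): 0.548750
T_{1}^{(1)} = 0.351575 + (0.351575 − (-0.879450))/3 = 0.761917
T_{2}^{(1)} = 0.548750 + (0.548750 − 0.351575)/3 = 0.614475
T_{2}^{(2)} = 0.614475 + (0.614475 − 0.761917)/15 = 0.604646

0.6046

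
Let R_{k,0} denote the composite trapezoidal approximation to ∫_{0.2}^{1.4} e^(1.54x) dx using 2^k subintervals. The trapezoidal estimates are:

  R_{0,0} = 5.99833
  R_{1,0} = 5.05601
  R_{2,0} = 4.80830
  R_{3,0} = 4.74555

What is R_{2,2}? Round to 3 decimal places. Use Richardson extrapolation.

Richardson extrapolation on the trapezoidal column (denominator 4−1=3):
R_{1,1} = (4·5.05601 − 5.99833) / 3 = 4.74190
R_{2,1} = (4·4.80830 − 5.05601) / 3 = 4.72573
R_{2,2} = (16·4.72573 − 4.74190) / 15 = 4.72465

4.725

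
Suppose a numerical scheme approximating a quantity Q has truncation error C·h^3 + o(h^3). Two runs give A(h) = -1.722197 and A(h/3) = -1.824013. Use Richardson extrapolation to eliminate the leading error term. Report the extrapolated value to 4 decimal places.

-1.8279

Extrapolated value = (27·A(h/3) − A(h)) / (27 − 1)
= (27·(-1.824013) − (-1.722197)) / 26
= -47.526154 / 26 = -1.827929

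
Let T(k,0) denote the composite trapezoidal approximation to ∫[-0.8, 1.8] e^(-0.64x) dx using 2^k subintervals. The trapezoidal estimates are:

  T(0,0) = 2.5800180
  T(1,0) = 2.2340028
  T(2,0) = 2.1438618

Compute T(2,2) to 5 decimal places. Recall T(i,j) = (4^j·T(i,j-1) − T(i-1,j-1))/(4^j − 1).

T(1,1) = (4·2.2340028 − 2.5800180) / 3 = 2.1186644
T(2,1) = 2.1438618 + (2.1438618 − 2.2340028)/3 = 2.1138148
T(2,2) = 2.1138148 + (2.1138148 − 2.1186644)/15 = 2.1134915

2.11349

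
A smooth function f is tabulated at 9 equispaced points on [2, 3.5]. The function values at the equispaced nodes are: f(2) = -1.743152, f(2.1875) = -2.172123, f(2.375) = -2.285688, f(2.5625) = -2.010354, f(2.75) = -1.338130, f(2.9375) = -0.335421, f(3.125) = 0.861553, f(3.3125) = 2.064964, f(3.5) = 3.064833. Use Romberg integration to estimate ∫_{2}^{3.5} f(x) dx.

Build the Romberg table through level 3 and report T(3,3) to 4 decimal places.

T(0,0) (trapezoid, 1 panel, h=1.5000): 0.991261
T(1,0) (trapezoid, 2 panels, h=0.7500): -0.507967
T(2,0) (trapezoid, 4 panels, h=0.3750): -0.788034
T(3,0) (trapezoid, 8 panels, h=0.1875): -0.853942
T(1,1) = -0.507967 + (-0.507967 − 0.991261)/3 = -1.007710
T(2,1) = -0.788034 + (-0.788034 − (-0.507967))/3 = -0.881390
T(3,1) = -0.853942 + (-0.853942 − (-0.788034))/3 = -0.875911
T(2,2) = -0.881390 + (-0.881390 − (-1.007710))/15 = -0.872969
T(3,2) = -0.875911 + (-0.875911 − (-0.881390))/15 = -0.875546
T(3,3) = -0.875546 + (-0.875546 − (-0.872969))/63 = -0.875587

-0.8756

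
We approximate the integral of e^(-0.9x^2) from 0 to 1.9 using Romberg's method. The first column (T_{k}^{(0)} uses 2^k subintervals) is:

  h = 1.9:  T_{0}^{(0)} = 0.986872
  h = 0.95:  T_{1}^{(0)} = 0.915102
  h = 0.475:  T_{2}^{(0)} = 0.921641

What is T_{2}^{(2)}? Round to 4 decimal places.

Richardson extrapolation on the trapezoidal column (denominator 4−1=3):
T_{1}^{(1)} = 0.915102 + (0.915102 − 0.986872)/3 = 0.891179
T_{2}^{(1)} = (4·0.921641 − 0.915102) / 3 = 0.923821
T_{2}^{(2)} = 0.923821 + (0.923821 − 0.891179)/15 = 0.925997
(Column j=1 coincides with Simpson's rule on the same nodes.)

0.9260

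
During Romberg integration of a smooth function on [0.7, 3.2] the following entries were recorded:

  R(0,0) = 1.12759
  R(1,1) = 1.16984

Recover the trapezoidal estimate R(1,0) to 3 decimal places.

From R(1,1) = (4·R(1,0) − R(0,0))/3, solve for R(1,0):
4·R(1,0) = 3·1.16984 + 1.12759 = 4.63711
R(1,0) = 1.15928

1.159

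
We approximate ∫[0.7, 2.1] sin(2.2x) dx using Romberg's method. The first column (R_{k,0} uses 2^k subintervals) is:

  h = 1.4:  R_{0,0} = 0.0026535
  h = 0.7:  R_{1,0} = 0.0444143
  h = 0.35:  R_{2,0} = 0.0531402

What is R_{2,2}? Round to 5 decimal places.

0.05590

Richardson extrapolation on the trapezoidal column (denominator 4−1=3):
R_{1,1} = (4·0.0444143 − 0.0026535) / 3 = 0.0583346
R_{2,1} = (4·0.0531402 − 0.0444143) / 3 = 0.0560488
R_{2,2} = (16·0.0560488 − 0.0583346) / 15 = 0.0558964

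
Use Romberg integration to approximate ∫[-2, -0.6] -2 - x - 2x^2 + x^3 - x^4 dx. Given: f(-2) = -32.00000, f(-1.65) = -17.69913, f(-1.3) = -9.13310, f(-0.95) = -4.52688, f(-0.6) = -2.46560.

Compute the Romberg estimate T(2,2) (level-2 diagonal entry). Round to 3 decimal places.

T(0,0) (trapezoid, 1 panel, h=1.4000): -24.12592
T(1,0) (trapezoid, 2 panels, h=0.7000): -18.45613
T(2,0) (trapezoid, 4 panels, h=0.3500): -17.00717
T(1,1) = -18.45613 + (-18.45613 − (-24.12592))/3 = -16.56620
T(2,1) = -17.00717 + (-17.00717 − (-18.45613))/3 = -16.52418
T(2,2) = -16.52418 + (-16.52418 − (-16.56620))/15 = -16.52138

-16.521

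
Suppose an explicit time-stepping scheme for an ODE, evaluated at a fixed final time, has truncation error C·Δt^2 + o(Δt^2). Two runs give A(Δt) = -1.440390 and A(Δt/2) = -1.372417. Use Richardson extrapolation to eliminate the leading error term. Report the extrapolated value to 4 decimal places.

Extrapolated value = (4·A(Δt/2) − A(Δt)) / (4 − 1)
= (4·(-1.372417) − (-1.440390)) / 3
= -4.049278 / 3 = -1.349759

-1.3498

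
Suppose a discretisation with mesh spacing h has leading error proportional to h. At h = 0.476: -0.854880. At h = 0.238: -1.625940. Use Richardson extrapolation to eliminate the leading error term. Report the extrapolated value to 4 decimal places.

The leading error scales as h; refining by a factor of 2 reduces it by 2^1 = 2.
Extrapolated value = (2·A(h/2) − A(h)) / (2 − 1)
= (2·(-1.625940) − (-0.854880)) / 1
= -2.397000 / 1 = -2.397000

-2.3970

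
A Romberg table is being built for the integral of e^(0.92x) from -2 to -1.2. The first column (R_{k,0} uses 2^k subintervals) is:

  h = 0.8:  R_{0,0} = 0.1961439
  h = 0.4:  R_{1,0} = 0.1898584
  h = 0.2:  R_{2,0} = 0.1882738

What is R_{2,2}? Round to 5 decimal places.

R_{1,1} = (4·0.1898584 − 0.1961439) / 3 = 0.1877632
R_{2,1} = 0.1882738 + (0.1882738 − 0.1898584)/3 = 0.1877456
R_{2,2} = (16·0.1877456 − 0.1877632) / 15 = 0.1877444

0.18774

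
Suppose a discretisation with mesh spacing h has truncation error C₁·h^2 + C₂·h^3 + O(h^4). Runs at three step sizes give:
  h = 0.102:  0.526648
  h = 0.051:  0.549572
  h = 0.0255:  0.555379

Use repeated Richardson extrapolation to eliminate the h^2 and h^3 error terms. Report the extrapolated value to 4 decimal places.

0.5573

First eliminate the h^2 term (factor 2^2 = 4):
  B₁ = (4·0.549572 − 0.526648)/3 = 0.557213
  B₂ = (4·0.555379 − 0.549572)/3 = 0.557315
Then eliminate the h^3 term (factor 2^3 = 8):
  (8·0.557315 − 0.557213)/7 = 0.557330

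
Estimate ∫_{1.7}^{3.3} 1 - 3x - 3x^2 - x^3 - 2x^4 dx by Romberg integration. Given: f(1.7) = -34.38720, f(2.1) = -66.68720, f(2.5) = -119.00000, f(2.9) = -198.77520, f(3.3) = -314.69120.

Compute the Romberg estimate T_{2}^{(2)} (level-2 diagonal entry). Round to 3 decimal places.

-219.846

T_{0}^{(0)} (trapezoid, 1 panel, h=1.6000): -279.26272
T_{1}^{(0)} (trapezoid, 2 panels, h=0.8000): -234.83136
T_{2}^{(0)} (trapezoid, 4 panels, h=0.4000): -223.60064
T_{1}^{(1)} = -234.83136 + (-234.83136 − (-279.26272))/3 = -220.02091
T_{2}^{(1)} = -223.60064 + (-223.60064 − (-234.83136))/3 = -219.85707
T_{2}^{(2)} = -219.85707 + (-219.85707 − (-220.02091))/15 = -219.84615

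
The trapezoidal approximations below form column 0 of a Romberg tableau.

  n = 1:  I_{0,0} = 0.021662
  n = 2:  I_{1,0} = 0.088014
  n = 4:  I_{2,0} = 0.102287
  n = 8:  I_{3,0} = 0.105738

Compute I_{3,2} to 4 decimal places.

0.1069

I_{2,1} = 0.102287 + (0.102287 − 0.088014)/3 = 0.107045
I_{3,1} = (4·0.105738 − 0.102287) / 3 = 0.106888
I_{3,2} = 0.106888 + (0.106888 − 0.107045)/15 = 0.106878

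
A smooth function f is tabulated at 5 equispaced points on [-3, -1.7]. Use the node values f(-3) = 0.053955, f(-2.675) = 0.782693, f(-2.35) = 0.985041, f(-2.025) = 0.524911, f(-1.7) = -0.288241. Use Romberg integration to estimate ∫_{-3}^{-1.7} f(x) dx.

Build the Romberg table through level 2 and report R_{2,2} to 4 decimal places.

0.7515

R_{0,0} (trapezoid, 1 panel, h=1.3000): -0.152286
R_{1,0} (trapezoid, 2 panels, h=0.6500): 0.564134
R_{2,0} (trapezoid, 4 panels, h=0.3250): 0.707038
R_{1,1} = 0.564134 + (0.564134 − (-0.152286))/3 = 0.802941
R_{2,1} = 0.707038 + (0.707038 − 0.564134)/3 = 0.754673
R_{2,2} = 0.754673 + (0.754673 − 0.802941)/15 = 0.751455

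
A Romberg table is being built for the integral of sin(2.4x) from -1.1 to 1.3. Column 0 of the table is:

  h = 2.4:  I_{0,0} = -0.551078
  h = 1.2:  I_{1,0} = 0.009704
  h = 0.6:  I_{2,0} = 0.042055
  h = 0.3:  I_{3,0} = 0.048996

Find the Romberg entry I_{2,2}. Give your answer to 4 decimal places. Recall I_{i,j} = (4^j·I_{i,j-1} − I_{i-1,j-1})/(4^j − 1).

0.0433

Richardson extrapolation on the trapezoidal column (denominator 4−1=3):
I_{1,1} = (4·0.009704 − (-0.551078)) / 3 = 0.196631
I_{2,1} = 0.042055 + (0.042055 − 0.009704)/3 = 0.052839
I_{2,2} = (16·0.052839 − 0.196631) / 15 = 0.043253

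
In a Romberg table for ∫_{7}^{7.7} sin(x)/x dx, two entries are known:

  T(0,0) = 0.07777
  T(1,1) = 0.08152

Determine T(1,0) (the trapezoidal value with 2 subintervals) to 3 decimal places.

0.081

From T(1,1) = (4·T(1,0) − T(0,0))/3, solve for T(1,0):
4·T(1,0) = 3·0.08152 + 0.07777 = 0.32233
T(1,0) = 0.08058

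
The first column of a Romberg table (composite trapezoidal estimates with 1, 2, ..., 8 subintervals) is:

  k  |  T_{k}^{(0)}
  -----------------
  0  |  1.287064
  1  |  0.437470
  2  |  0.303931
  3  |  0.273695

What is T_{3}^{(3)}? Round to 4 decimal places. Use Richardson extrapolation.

T_{1}^{(1)} = 0.437470 + (0.437470 − 1.287064)/3 = 0.154272
T_{2}^{(1)} = (4·0.303931 − 0.437470) / 3 = 0.259418
T_{3}^{(1)} = (4·0.273695 − 0.303931) / 3 = 0.263616
T_{2}^{(2)} = 0.259418 + (0.259418 − 0.154272)/15 = 0.266428
T_{3}^{(2)} = (16·0.263616 − 0.259418) / 15 = 0.263896
T_{3}^{(3)} = (64·0.263896 − 0.266428) / 63 = 0.263856

0.2639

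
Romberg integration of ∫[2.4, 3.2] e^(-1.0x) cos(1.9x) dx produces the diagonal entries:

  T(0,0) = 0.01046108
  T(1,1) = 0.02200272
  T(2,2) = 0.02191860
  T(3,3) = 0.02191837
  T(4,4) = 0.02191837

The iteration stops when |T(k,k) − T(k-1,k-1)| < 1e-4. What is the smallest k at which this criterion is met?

k = 2

|T(1,1) − T(0,0)| = 0.01154164 ≥ 1e-4
|T(2,2) − T(1,1)| = 0.00008412 < 1e-4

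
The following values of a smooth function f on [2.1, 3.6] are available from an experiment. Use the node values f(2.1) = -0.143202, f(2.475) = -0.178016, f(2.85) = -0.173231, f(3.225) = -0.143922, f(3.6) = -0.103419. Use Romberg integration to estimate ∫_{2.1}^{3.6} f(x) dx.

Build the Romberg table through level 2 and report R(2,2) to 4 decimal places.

-0.2351

R(0,0) (trapezoid, 1 panel, h=1.5000): -0.184966
R(1,0) (trapezoid, 2 panels, h=0.7500): -0.222406
R(2,0) (trapezoid, 4 panels, h=0.3750): -0.231930
R(1,1) = -0.222406 + (-0.222406 − (-0.184966))/3 = -0.234886
R(2,1) = -0.231930 + (-0.231930 − (-0.222406))/3 = -0.235105
R(2,2) = -0.235105 + (-0.235105 − (-0.234886))/15 = -0.235120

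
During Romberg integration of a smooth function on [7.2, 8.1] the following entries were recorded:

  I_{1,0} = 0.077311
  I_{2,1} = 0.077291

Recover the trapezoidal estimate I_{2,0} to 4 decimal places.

From I_{2,1} = (4·I_{2,0} − I_{1,0})/3, solve for I_{2,0}:
4·I_{2,0} = 3·0.077291 + 0.077311 = 0.309184
I_{2,0} = 0.077296

0.0773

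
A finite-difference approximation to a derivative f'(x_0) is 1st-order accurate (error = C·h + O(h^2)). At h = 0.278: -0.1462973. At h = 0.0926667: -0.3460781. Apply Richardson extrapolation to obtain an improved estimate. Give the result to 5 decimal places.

-0.44597

The leading error scales as h; refining by a factor of 3 reduces it by 3^1 = 3.
Extrapolated value = (3·A(h/3) − A(h)) / (3 − 1)
= (3·(-0.3460781) − (-0.1462973)) / 2
= -0.8919370 / 2 = -0.4459685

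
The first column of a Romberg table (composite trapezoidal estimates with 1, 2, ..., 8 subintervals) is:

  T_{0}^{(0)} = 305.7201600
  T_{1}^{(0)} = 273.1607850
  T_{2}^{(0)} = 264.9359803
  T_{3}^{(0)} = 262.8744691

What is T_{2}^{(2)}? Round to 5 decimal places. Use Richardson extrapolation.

Richardson extrapolation on the trapezoidal column (denominator 4−1=3):
T_{1}^{(1)} = (4·273.1607850 − 305.7201600) / 3 = 262.3076600
T_{2}^{(1)} = 264.9359803 + (264.9359803 − 273.1607850)/3 = 262.1943787
T_{2}^{(2)} = 262.1943787 + (262.1943787 − 262.3076600)/15 = 262.1868266

262.18683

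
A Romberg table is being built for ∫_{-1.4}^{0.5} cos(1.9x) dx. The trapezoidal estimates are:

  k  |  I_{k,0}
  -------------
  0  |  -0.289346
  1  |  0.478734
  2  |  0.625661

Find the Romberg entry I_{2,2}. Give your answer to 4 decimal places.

I_{1,1} = (4·0.478734 − (-0.289346)) / 3 = 0.734761
I_{2,1} = (4·0.625661 − 0.478734) / 3 = 0.674637
I_{2,2} = 0.674637 + (0.674637 − 0.734761)/15 = 0.670629
(Column j=1 coincides with Simpson's rule on the same nodes.)

0.6706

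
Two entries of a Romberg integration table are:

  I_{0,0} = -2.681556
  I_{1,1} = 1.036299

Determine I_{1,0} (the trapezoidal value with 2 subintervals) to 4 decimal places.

From I_{1,1} = (4·I_{1,0} − I_{0,0})/3, solve for I_{1,0}:
4·I_{1,0} = 3·1.036299 + (-2.681556) = 0.427341
I_{1,0} = 0.106835

0.1068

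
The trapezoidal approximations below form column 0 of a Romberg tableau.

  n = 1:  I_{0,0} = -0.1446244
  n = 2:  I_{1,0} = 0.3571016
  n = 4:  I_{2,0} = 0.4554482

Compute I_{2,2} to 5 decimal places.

Richardson extrapolation on the trapezoidal column (denominator 4−1=3):
I_{1,1} = 0.3571016 + (0.3571016 − (-0.1446244))/3 = 0.5243436
I_{2,1} = 0.4554482 + (0.4554482 − 0.3571016)/3 = 0.4882304
I_{2,2} = 0.4882304 + (0.4882304 − 0.5243436)/15 = 0.4858229
(Column j=1 coincides with Simpson's rule on the same nodes.)

0.48582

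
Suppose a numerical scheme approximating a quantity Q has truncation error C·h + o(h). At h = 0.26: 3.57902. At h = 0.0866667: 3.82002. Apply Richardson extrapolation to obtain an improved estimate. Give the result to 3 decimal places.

3.941

The leading error scales as h; refining by a factor of 3 reduces it by 3^1 = 3.
Extrapolated value = (3·A(h/3) − A(h)) / (3 − 1)
= (3·3.82002 − 3.57902) / 2
= 7.88104 / 2 = 3.94052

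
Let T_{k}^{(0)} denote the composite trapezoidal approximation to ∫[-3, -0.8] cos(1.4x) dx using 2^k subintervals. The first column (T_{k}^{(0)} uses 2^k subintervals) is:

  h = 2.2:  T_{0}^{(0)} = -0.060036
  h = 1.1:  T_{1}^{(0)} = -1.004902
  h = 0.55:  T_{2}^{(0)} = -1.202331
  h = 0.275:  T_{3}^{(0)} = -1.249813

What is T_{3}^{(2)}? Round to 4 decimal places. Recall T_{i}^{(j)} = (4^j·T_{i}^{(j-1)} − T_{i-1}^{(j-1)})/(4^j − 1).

-1.2655

Richardson extrapolation on the trapezoidal column (denominator 4−1=3):
T_{2}^{(1)} = -1.202331 + (-1.202331 − (-1.004902))/3 = -1.268141
T_{3}^{(1)} = (4·(-1.249813) − (-1.202331)) / 3 = -1.265640
T_{3}^{(2)} = -1.265640 + (-1.265640 − (-1.268141))/15 = -1.265473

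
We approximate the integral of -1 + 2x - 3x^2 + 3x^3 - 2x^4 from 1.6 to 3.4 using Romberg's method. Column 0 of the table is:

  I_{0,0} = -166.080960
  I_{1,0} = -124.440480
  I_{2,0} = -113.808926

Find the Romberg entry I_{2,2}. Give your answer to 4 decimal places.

Richardson extrapolation on the trapezoidal column (denominator 4−1=3):
I_{1,1} = -124.440480 + (-124.440480 − (-166.080960))/3 = -110.560320
I_{2,1} = -113.808926 + (-113.808926 − (-124.440480))/3 = -110.265075
I_{2,2} = -110.265075 + (-110.265075 − (-110.560320))/15 = -110.245392
(Column j=1 coincides with Simpson's rule on the same nodes.)

-110.2454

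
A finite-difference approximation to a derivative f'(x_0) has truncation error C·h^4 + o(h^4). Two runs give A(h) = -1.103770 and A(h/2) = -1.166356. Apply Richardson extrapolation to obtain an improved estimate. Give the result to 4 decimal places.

-1.1705

Extrapolated value = (16·A(h/2) − A(h)) / (16 − 1)
= (16·(-1.166356) − (-1.103770)) / 15
= -17.557926 / 15 = -1.170528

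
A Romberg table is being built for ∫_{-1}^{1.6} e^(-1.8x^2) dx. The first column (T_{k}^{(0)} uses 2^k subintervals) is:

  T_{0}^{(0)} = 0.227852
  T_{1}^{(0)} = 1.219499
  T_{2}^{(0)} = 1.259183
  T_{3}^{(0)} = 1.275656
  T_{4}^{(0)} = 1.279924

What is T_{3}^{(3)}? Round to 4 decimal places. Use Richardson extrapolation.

1.2822

T_{1}^{(1)} = 1.219499 + (1.219499 − 0.227852)/3 = 1.550048
T_{2}^{(1)} = 1.259183 + (1.259183 − 1.219499)/3 = 1.272411
T_{3}^{(1)} = 1.275656 + (1.275656 − 1.259183)/3 = 1.281147
T_{2}^{(2)} = 1.272411 + (1.272411 − 1.550048)/15 = 1.253902
T_{3}^{(2)} = 1.281147 + (1.281147 − 1.272411)/15 = 1.281729
T_{3}^{(3)} = (64·1.281729 − 1.253902) / 63 = 1.282171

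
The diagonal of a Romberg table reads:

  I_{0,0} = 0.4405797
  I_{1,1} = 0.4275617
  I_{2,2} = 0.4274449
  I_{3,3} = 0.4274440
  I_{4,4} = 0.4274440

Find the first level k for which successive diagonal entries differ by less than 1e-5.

k = 3

|I_{1,1} − I_{0,0}| = 0.0130180 ≥ 1e-5
|I_{2,2} − I_{1,1}| = 0.0001168 ≥ 1e-5
|I_{3,3} − I_{2,2}| = 0.0000009 < 1e-5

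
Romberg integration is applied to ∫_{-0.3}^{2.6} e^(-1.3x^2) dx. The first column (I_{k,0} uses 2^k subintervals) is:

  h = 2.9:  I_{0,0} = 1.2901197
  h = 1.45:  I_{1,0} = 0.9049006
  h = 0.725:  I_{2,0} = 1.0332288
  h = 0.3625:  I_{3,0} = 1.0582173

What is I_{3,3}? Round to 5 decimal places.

Richardson extrapolation on the trapezoidal column (denominator 4−1=3):
I_{1,1} = (4·0.9049006 − 1.2901197) / 3 = 0.7764942
I_{2,1} = 1.0332288 + (1.0332288 − 0.9049006)/3 = 1.0760049
I_{3,1} = (4·1.0582173 − 1.0332288) / 3 = 1.0665468
I_{2,2} = (16·1.0760049 − 0.7764942) / 15 = 1.0959723
I_{3,2} = (16·1.0665468 − 1.0760049) / 15 = 1.0659163
I_{3,3} = 1.0659163 + (1.0659163 − 1.0959723)/63 = 1.0654392

1.06544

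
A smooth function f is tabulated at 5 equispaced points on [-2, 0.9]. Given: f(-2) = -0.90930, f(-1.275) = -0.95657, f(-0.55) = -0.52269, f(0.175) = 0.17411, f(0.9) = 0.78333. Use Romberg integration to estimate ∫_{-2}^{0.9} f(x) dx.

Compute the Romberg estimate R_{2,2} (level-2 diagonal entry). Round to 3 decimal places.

-1.037

R_{0,0} (trapezoid, 1 panel, h=2.9000): -0.18266
R_{1,0} (trapezoid, 2 panels, h=1.4500): -0.84923
R_{2,0} (trapezoid, 4 panels, h=0.7250): -0.99190
R_{1,1} = -0.84923 + (-0.84923 − (-0.18266))/3 = -1.07142
R_{2,1} = -0.99190 + (-0.99190 − (-0.84923))/3 = -1.03946
R_{2,2} = -1.03946 + (-1.03946 − (-1.07142))/15 = -1.03733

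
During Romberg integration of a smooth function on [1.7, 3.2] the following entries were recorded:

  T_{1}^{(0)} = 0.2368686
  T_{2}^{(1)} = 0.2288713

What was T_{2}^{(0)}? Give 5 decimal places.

0.23087

From T_{2}^{(1)} = (4·T_{2}^{(0)} − T_{1}^{(0)})/3, solve for T_{2}^{(0)}:
4·T_{2}^{(0)} = 3·0.2288713 + 0.2368686 = 0.9234825
T_{2}^{(0)} = 0.2308706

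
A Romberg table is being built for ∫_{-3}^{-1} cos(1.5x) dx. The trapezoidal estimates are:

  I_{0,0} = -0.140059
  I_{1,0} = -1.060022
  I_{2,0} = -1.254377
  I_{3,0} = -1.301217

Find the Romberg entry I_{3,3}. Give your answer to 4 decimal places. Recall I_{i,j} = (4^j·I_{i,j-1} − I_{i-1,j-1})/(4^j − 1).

Richardson extrapolation on the trapezoidal column (denominator 4−1=3):
I_{1,1} = -1.060022 + (-1.060022 − (-0.140059))/3 = -1.366676
I_{2,1} = -1.254377 + (-1.254377 − (-1.060022))/3 = -1.319162
I_{3,1} = (4·(-1.301217) − (-1.254377)) / 3 = -1.316830
I_{2,2} = (16·(-1.319162) − (-1.366676)) / 15 = -1.315994
I_{3,2} = (16·(-1.316830) − (-1.319162)) / 15 = -1.316675
I_{3,3} = -1.316675 + (-1.316675 − (-1.315994))/63 = -1.316686

-1.3167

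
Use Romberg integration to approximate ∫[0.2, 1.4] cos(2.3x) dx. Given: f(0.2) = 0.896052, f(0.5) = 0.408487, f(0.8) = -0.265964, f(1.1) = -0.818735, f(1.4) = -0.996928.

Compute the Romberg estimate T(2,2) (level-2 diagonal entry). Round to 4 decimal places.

-0.2270

T(0,0) (trapezoid, 1 panel, h=1.2000): -0.060526
T(1,0) (trapezoid, 2 panels, h=0.6000): -0.189841
T(2,0) (trapezoid, 4 panels, h=0.3000): -0.217995
T(1,1) = -0.189841 + (-0.189841 − (-0.060526))/3 = -0.232946
T(2,1) = -0.217995 + (-0.217995 − (-0.189841))/3 = -0.227380
T(2,2) = -0.227380 + (-0.227380 − (-0.232946))/15 = -0.227009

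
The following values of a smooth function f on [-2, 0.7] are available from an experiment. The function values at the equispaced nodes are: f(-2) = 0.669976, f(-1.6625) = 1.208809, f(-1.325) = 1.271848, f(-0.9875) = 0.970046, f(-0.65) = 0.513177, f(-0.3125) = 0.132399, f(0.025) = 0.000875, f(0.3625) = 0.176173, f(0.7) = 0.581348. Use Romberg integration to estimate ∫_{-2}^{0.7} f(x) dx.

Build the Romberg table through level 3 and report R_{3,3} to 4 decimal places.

1.6621

R_{0,0} (trapezoid, 1 panel, h=2.7000): 1.689287
R_{1,0} (trapezoid, 2 panels, h=1.3500): 1.537433
R_{2,0} (trapezoid, 4 panels, h=0.6750): 1.627804
R_{3,0} (trapezoid, 8 panels, h=0.3375): 1.653409
R_{1,1} = 1.537433 + (1.537433 − 1.689287)/3 = 1.486815
R_{2,1} = 1.627804 + (1.627804 − 1.537433)/3 = 1.657928
R_{3,1} = 1.653409 + (1.653409 − 1.627804)/3 = 1.661944
R_{2,2} = 1.657928 + (1.657928 − 1.486815)/15 = 1.669336
R_{3,2} = 1.661944 + (1.661944 − 1.657928)/15 = 1.662212
R_{3,3} = 1.662212 + (1.662212 − 1.669336)/63 = 1.662099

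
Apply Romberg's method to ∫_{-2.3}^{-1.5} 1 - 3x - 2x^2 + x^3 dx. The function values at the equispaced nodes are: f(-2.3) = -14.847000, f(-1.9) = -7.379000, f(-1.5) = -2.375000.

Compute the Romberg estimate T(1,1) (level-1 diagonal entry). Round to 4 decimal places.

-6.2317

T(0,0) (trapezoid, 1 panel, h=0.8000): -6.888800
T(1,0) (trapezoid, 2 panels, h=0.4000): -6.396000
T(1,1) = -6.396000 + (-6.396000 − (-6.888800))/3 = -6.231733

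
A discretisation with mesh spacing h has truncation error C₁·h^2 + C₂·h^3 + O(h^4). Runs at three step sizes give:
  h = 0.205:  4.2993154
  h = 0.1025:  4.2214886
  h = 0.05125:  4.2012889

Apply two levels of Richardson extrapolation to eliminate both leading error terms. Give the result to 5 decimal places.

4.19441

First eliminate the h^2 term (factor 2^2 = 4):
  B₁ = (4·4.2214886 − 4.2993154)/3 = 4.1955463
  B₂ = (4·4.2012889 − 4.2214886)/3 = 4.1945557
Then eliminate the h^3 term (factor 2^3 = 8):
  (8·4.1945557 − 4.1955463)/7 = 4.1944142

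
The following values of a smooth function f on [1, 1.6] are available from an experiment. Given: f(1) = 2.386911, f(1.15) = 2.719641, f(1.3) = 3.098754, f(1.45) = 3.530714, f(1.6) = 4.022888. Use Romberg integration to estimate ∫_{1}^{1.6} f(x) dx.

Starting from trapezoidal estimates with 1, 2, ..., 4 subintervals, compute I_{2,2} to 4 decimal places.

1.8804

I_{0,0} (trapezoid, 1 panel, h=0.6000): 1.922940
I_{1,0} (trapezoid, 2 panels, h=0.3000): 1.891096
I_{2,0} (trapezoid, 4 panels, h=0.1500): 1.883101
I_{1,1} = 1.891096 + (1.891096 − 1.922940)/3 = 1.880481
I_{2,1} = 1.883101 + (1.883101 − 1.891096)/3 = 1.880436
I_{2,2} = 1.880436 + (1.880436 − 1.880481)/15 = 1.880433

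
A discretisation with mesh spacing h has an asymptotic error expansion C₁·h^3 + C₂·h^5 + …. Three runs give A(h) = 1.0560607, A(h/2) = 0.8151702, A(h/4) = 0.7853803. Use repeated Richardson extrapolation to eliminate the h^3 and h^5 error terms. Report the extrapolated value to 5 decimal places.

0.78114

First eliminate the h^3 term (factor 2^3 = 8):
  B₁ = (8·0.8151702 − 1.0560607)/7 = 0.7807573
  B₂ = (8·0.7853803 − 0.8151702)/7 = 0.7811246
Then eliminate the h^5 term (factor 2^5 = 32):
  (32·0.7811246 − 0.7807573)/31 = 0.7811364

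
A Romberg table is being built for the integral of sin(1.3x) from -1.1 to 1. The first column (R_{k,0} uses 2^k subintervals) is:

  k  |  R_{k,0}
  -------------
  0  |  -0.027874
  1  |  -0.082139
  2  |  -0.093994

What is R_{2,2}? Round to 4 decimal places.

Richardson extrapolation on the trapezoidal column (denominator 4−1=3):
R_{1,1} = -0.082139 + (-0.082139 − (-0.027874))/3 = -0.100227
R_{2,1} = (4·(-0.093994) − (-0.082139)) / 3 = -0.097946
R_{2,2} = (16·(-0.097946) − (-0.100227)) / 15 = -0.097794

-0.0978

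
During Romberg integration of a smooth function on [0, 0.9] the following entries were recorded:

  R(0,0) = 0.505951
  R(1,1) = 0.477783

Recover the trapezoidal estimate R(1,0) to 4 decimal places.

From R(1,1) = (4·R(1,0) − R(0,0))/3, solve for R(1,0):
4·R(1,0) = 3·0.477783 + 0.505951 = 1.939300
R(1,0) = 0.484825

0.4848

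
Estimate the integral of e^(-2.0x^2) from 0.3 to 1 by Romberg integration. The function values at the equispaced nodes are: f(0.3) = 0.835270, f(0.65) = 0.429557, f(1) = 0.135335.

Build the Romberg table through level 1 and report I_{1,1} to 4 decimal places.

0.3137

I_{0,0} (trapezoid, 1 panel, h=0.7000): 0.339712
I_{1,0} (trapezoid, 2 panels, h=0.3500): 0.320201
I_{1,1} = 0.320201 + (0.320201 − 0.339712)/3 = 0.313697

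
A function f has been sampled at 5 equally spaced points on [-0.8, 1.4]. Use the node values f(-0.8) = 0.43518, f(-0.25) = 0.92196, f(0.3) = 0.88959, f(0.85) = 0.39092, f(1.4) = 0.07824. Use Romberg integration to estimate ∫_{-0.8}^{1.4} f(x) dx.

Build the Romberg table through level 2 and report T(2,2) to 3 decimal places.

1.376

T(0,0) (trapezoid, 1 panel, h=2.2000): 0.56476
T(1,0) (trapezoid, 2 panels, h=1.1000): 1.26093
T(2,0) (trapezoid, 4 panels, h=0.5500): 1.35255
T(1,1) = 1.26093 + (1.26093 − 0.56476)/3 = 1.49299
T(2,1) = 1.35255 + (1.35255 − 1.26093)/3 = 1.38309
T(2,2) = 1.38309 + (1.38309 − 1.49299)/15 = 1.37576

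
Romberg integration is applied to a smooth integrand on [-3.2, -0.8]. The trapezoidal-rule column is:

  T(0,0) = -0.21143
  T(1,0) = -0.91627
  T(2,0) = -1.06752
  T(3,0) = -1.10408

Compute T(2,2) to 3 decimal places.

T(1,1) = (4·(-0.91627) − (-0.21143)) / 3 = -1.15122
T(2,1) = (4·(-1.06752) − (-0.91627)) / 3 = -1.11794
T(2,2) = -1.11794 + (-1.11794 − (-1.15122))/15 = -1.11572

-1.116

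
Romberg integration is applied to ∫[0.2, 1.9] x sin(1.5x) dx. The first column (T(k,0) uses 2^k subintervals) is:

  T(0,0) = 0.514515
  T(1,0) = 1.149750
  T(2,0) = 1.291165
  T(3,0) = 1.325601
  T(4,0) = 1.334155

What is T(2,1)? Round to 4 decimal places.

Richardson extrapolation on the trapezoidal column (denominator 4−1=3):
T(2,1) = 1.291165 + (1.291165 − 1.149750)/3 = 1.338303

1.3383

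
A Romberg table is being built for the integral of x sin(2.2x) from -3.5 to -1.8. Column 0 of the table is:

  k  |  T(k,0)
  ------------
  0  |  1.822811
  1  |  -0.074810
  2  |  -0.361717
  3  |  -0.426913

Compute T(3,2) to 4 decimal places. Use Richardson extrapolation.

T(2,1) = -0.361717 + (-0.361717 − (-0.074810))/3 = -0.457353
T(3,1) = -0.426913 + (-0.426913 − (-0.361717))/3 = -0.448645
T(3,2) = (16·(-0.448645) − (-0.457353)) / 15 = -0.448064

-0.4481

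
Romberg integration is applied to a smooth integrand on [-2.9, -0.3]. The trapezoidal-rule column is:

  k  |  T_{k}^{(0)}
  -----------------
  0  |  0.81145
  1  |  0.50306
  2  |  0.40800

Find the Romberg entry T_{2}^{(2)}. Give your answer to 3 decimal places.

Richardson extrapolation on the trapezoidal column (denominator 4−1=3):
T_{1}^{(1)} = (4·0.50306 − 0.81145) / 3 = 0.40026
T_{2}^{(1)} = (4·0.40800 − 0.50306) / 3 = 0.37631
T_{2}^{(2)} = (16·0.37631 − 0.40026) / 15 = 0.37471
(Column j=1 coincides with Simpson's rule on the same nodes.)

0.375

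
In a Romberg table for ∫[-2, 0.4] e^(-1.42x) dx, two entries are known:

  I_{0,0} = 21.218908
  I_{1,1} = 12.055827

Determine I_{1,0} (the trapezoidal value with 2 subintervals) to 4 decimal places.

From I_{1,1} = (4·I_{1,0} − I_{0,0})/3, solve for I_{1,0}:
4·I_{1,0} = 3·12.055827 + 21.218908 = 57.386389
I_{1,0} = 14.346597

14.3466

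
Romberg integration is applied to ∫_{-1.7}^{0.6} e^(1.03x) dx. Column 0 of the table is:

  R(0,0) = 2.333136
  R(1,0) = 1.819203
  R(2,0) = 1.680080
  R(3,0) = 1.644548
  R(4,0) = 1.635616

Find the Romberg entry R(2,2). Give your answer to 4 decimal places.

R(1,1) = 1.819203 + (1.819203 − 2.333136)/3 = 1.647892
R(2,1) = 1.680080 + (1.680080 − 1.819203)/3 = 1.633706
R(2,2) = (16·1.633706 − 1.647892) / 15 = 1.632760
(Column j=1 coincides with Simpson's rule on the same nodes.)

1.6328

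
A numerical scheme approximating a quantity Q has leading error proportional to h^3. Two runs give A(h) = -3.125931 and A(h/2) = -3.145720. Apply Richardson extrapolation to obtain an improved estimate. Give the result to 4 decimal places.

Extrapolated value = (8·A(h/2) − A(h)) / (8 − 1)
= (8·(-3.145720) − (-3.125931)) / 7
= -22.039829 / 7 = -3.148547

-3.1485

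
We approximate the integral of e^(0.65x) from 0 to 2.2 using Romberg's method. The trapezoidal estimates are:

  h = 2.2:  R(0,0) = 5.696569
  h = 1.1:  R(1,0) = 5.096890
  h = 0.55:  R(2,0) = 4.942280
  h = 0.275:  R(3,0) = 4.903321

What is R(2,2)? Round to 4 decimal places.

4.8903

Richardson extrapolation on the trapezoidal column (denominator 4−1=3):
R(1,1) = (4·5.096890 − 5.696569) / 3 = 4.896997
R(2,1) = 4.942280 + (4.942280 − 5.096890)/3 = 4.890743
R(2,2) = 4.890743 + (4.890743 − 4.896997)/15 = 4.890326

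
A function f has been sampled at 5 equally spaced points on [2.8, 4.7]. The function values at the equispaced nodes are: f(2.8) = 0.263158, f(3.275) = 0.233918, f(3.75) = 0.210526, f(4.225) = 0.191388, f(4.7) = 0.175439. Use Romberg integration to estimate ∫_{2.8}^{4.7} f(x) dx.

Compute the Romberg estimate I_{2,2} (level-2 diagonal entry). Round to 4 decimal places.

0.4055

I_{0,0} (trapezoid, 1 panel, h=1.9000): 0.416667
I_{1,0} (trapezoid, 2 panels, h=0.9500): 0.408333
I_{2,0} (trapezoid, 4 panels, h=0.4750): 0.406187
I_{1,1} = 0.408333 + (0.408333 − 0.416667)/3 = 0.405555
I_{2,1} = 0.406187 + (0.406187 − 0.408333)/3 = 0.405472
I_{2,2} = 0.405472 + (0.405472 − 0.405555)/15 = 0.405466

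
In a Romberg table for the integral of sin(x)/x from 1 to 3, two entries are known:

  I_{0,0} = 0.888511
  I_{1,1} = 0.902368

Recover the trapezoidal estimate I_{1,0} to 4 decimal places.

0.8989

From I_{1,1} = (4·I_{1,0} − I_{0,0})/3, solve for I_{1,0}:
4·I_{1,0} = 3·0.902368 + 0.888511 = 3.595615
I_{1,0} = 0.898904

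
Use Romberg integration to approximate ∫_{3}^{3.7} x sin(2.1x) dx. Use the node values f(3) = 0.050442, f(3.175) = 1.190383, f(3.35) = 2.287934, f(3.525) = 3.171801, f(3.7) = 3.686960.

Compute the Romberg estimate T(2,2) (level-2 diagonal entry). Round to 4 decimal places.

T(0,0) (trapezoid, 1 panel, h=0.7000): 1.308091
T(1,0) (trapezoid, 2 panels, h=0.3500): 1.454822
T(2,0) (trapezoid, 4 panels, h=0.1750): 1.490793
T(1,1) = 1.454822 + (1.454822 − 1.308091)/3 = 1.503732
T(2,1) = 1.490793 + (1.490793 − 1.454822)/3 = 1.502783
T(2,2) = 1.502783 + (1.502783 − 1.503732)/15 = 1.502720

1.5027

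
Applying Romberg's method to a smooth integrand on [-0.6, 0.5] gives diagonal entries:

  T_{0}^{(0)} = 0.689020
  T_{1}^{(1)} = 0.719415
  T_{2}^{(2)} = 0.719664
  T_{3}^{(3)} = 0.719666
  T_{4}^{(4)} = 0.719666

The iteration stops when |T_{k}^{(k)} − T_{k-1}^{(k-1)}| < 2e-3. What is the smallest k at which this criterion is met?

k = 2

|T_{1}^{(1)} − T_{0}^{(0)}| = 0.030395 ≥ 2e-3
|T_{2}^{(2)} − T_{1}^{(1)}| = 0.000249 < 2e-3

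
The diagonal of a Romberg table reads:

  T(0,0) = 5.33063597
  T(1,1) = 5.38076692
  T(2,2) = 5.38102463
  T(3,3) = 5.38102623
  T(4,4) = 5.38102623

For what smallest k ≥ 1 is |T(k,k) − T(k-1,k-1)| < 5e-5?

k = 3

|T(1,1) − T(0,0)| = 0.05013095 ≥ 5e-5
|T(2,2) − T(1,1)| = 0.00025771 ≥ 5e-5
|T(3,3) − T(2,2)| = 0.00000160 < 5e-5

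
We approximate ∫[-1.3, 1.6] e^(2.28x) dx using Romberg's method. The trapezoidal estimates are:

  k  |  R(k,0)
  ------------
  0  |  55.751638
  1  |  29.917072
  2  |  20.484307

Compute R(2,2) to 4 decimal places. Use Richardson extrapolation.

R(1,1) = 29.917072 + (29.917072 − 55.751638)/3 = 21.305550
R(2,1) = (4·20.484307 − 29.917072) / 3 = 17.340052
R(2,2) = (16·17.340052 − 21.305550) / 15 = 17.075685

17.0757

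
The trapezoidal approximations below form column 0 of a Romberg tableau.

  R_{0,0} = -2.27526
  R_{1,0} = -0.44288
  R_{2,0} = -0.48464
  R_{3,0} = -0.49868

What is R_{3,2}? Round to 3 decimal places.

-0.504

R_{2,1} = -0.48464 + (-0.48464 − (-0.44288))/3 = -0.49856
R_{3,1} = (4·(-0.49868) − (-0.48464)) / 3 = -0.50336
R_{3,2} = (16·(-0.50336) − (-0.49856)) / 15 = -0.50368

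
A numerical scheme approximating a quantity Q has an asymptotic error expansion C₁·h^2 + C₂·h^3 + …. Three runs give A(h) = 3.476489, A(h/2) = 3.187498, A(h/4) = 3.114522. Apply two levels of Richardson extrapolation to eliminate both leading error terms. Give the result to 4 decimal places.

3.0901

First eliminate the h^2 term (factor 2^2 = 4):
  B₁ = (4·3.187498 − 3.476489)/3 = 3.091168
  B₂ = (4·3.114522 − 3.187498)/3 = 3.090197
Then eliminate the h^3 term (factor 2^3 = 8):
  (8·3.090197 − 3.091168)/7 = 3.090058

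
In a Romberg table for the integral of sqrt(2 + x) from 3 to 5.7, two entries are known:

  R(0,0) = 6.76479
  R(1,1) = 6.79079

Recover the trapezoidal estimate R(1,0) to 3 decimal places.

From R(1,1) = (4·R(1,0) − R(0,0))/3, solve for R(1,0):
4·R(1,0) = 3·6.79079 + 6.76479 = 27.13716
R(1,0) = 6.78429

6.784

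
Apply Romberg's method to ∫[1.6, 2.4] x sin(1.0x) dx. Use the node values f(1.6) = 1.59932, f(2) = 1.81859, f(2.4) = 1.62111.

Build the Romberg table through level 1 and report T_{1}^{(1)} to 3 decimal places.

1.399

T_{0}^{(0)} (trapezoid, 1 panel, h=0.8000): 1.28817
T_{1}^{(0)} (trapezoid, 2 panels, h=0.4000): 1.37152
T_{1}^{(1)} = 1.37152 + (1.37152 − 1.28817)/3 = 1.39930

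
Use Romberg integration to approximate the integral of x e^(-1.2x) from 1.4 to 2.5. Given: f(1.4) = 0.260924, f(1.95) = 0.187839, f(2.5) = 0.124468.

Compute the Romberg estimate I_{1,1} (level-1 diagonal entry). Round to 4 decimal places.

I_{0,0} (trapezoid, 1 panel, h=1.1000): 0.211966
I_{1,0} (trapezoid, 2 panels, h=0.5500): 0.209294
I_{1,1} = 0.209294 + (0.209294 − 0.211966)/3 = 0.208403

0.2084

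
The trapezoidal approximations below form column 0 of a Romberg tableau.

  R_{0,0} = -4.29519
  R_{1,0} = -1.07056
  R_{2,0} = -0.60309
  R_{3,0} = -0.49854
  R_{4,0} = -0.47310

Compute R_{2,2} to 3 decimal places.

Richardson extrapolation on the trapezoidal column (denominator 4−1=3):
R_{1,1} = (4·(-1.07056) − (-4.29519)) / 3 = 0.00432
R_{2,1} = (4·(-0.60309) − (-1.07056)) / 3 = -0.44727
R_{2,2} = -0.44727 + (-0.44727 − 0.00432)/15 = -0.47738

-0.477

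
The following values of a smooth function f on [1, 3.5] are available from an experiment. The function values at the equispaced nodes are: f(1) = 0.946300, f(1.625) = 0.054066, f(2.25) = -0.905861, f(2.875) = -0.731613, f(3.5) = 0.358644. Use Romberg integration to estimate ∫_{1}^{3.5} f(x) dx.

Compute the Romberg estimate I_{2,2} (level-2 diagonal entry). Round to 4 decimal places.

-0.6505

I_{0,0} (trapezoid, 1 panel, h=2.5000): 1.631180
I_{1,0} (trapezoid, 2 panels, h=1.2500): -0.316736
I_{2,0} (trapezoid, 4 panels, h=0.6250): -0.581835
I_{1,1} = -0.316736 + (-0.316736 − 1.631180)/3 = -0.966041
I_{2,1} = -0.581835 + (-0.581835 − (-0.316736))/3 = -0.670201
I_{2,2} = -0.670201 + (-0.670201 − (-0.966041))/15 = -0.650478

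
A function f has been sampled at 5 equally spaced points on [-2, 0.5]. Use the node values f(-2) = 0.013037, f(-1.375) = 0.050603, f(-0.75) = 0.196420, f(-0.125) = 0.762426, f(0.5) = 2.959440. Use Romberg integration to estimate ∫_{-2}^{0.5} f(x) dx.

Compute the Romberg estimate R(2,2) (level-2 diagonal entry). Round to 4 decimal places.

1.3661

R(0,0) (trapezoid, 1 panel, h=2.5000): 3.715596
R(1,0) (trapezoid, 2 panels, h=1.2500): 2.103323
R(2,0) (trapezoid, 4 panels, h=0.6250): 1.559805
R(1,1) = 2.103323 + (2.103323 − 3.715596)/3 = 1.565899
R(2,1) = 1.559805 + (1.559805 − 2.103323)/3 = 1.378632
R(2,2) = 1.378632 + (1.378632 − 1.565899)/15 = 1.366148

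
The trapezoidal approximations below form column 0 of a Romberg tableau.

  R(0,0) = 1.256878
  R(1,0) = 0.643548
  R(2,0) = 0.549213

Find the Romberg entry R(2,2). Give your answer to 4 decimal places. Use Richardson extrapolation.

0.5230

R(1,1) = 0.643548 + (0.643548 − 1.256878)/3 = 0.439105
R(2,1) = 0.549213 + (0.549213 − 0.643548)/3 = 0.517768
R(2,2) = (16·0.517768 − 0.439105) / 15 = 0.523012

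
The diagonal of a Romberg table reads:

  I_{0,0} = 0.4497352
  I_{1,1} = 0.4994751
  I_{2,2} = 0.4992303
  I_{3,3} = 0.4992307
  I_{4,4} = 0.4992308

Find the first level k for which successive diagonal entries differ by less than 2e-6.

|I_{1,1} − I_{0,0}| = 0.0497399 ≥ 2e-6
|I_{2,2} − I_{1,1}| = 0.0002448 ≥ 2e-6
|I_{3,3} − I_{2,2}| = 0.0000004 < 2e-6

k = 3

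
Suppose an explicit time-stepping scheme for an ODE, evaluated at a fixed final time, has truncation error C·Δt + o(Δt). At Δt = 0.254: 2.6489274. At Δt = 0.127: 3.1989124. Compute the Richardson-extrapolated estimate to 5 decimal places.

Extrapolated value = (2·A(Δt/2) − A(Δt)) / (2 − 1)
= (2·3.1989124 − 2.6489274) / 1
= 3.7488974 / 1 = 3.7488974

3.74890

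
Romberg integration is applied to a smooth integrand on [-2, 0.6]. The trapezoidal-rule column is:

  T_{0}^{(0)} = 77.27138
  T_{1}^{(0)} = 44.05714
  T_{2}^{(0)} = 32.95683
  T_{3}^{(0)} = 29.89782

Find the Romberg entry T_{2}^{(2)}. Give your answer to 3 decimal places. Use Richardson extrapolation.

Richardson extrapolation on the trapezoidal column (denominator 4−1=3):
T_{1}^{(1)} = (4·44.05714 − 77.27138) / 3 = 32.98573
T_{2}^{(1)} = (4·32.95683 − 44.05714) / 3 = 29.25673
T_{2}^{(2)} = 29.25673 + (29.25673 − 32.98573)/15 = 29.00813

29.008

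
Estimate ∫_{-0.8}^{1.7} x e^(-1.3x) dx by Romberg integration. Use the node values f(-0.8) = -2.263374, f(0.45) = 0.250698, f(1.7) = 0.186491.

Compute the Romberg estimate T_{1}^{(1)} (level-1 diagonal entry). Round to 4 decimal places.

-0.4475

T_{0}^{(0)} (trapezoid, 1 panel, h=2.5000): -2.596104
T_{1}^{(0)} (trapezoid, 2 panels, h=1.2500): -0.984679
T_{1}^{(1)} = -0.984679 + (-0.984679 − (-2.596104))/3 = -0.447537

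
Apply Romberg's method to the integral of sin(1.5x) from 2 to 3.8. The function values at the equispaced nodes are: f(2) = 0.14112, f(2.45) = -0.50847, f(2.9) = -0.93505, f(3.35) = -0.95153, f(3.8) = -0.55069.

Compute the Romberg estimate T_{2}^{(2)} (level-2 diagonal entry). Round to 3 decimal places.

T_{0}^{(0)} (trapezoid, 1 panel, h=1.8000): -0.36861
T_{1}^{(0)} (trapezoid, 2 panels, h=0.9000): -1.02585
T_{2}^{(0)} (trapezoid, 4 panels, h=0.4500): -1.16993
T_{1}^{(1)} = -1.02585 + (-1.02585 − (-0.36861))/3 = -1.24493
T_{2}^{(1)} = -1.16993 + (-1.16993 − (-1.02585))/3 = -1.21796
T_{2}^{(2)} = -1.21796 + (-1.21796 − (-1.24493))/15 = -1.21616

-1.216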